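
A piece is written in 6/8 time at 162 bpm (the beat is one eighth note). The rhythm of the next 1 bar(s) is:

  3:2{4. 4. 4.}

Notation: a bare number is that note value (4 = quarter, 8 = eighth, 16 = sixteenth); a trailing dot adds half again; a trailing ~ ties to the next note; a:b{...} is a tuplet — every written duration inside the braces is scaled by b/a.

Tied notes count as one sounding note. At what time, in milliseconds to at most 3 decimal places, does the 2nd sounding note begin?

note 2 onset = 2b = 740.741ms

1. 0.0ms @ 0 + 740.741ms (2)
2. 740.741ms @ 2 + 740.741ms (2)
3. 1481.481ms @ 4 + 740.741ms (2)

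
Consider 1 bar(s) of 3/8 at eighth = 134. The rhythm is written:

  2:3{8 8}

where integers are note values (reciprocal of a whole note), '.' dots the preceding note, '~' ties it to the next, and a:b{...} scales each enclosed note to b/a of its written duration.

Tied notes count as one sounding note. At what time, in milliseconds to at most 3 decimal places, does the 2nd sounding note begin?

note 2 onset = 3/2b = 671.642ms

1. 0.0ms @ 0 + 671.642ms (3/2)
2. 671.642ms @ 3/2 + 671.642ms (3/2)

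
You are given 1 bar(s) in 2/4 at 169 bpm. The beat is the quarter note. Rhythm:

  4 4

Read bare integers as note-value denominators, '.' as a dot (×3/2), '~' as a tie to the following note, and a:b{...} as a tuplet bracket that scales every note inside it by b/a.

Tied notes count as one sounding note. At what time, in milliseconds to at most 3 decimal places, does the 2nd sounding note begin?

note 2 onset = 1b = 355.03ms

1. 0.0ms @ 0 + 355.03ms (1)
2. 355.03ms @ 1 + 355.03ms (1)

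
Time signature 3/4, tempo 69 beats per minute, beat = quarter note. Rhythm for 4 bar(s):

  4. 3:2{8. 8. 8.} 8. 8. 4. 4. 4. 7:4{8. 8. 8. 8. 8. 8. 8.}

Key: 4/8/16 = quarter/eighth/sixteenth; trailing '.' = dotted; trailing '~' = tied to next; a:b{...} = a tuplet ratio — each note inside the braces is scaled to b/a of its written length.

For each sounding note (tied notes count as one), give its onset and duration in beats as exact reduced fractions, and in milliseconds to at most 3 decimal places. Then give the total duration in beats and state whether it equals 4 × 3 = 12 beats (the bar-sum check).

1) 0.0ms=0b +1304.348ms=3/2b
2) 1304.348ms=3/2b +434.783ms=1/2b
3) 1739.13ms=2b +434.783ms=1/2b
4) 2173.913ms=5/2b +434.783ms=1/2b
5) 2608.696ms=3b +652.174ms=3/4b
6) 3260.87ms=15/4b +652.174ms=3/4b
7) 3913.043ms=9/2b +1304.348ms=3/2b
8) 5217.391ms=6b +1304.348ms=3/2b
9) 6521.739ms=15/2b +1304.348ms=3/2b
10) 7826.087ms=9b +372.671ms=3/7b
11) 8198.758ms=66/7b +372.671ms=3/7b
12) 8571.429ms=69/7b +372.671ms=3/7b
13) 8944.099ms=72/7b +372.671ms=3/7b
14) 9316.77ms=75/7b +372.671ms=3/7b
15) 9689.441ms=78/7b +372.671ms=3/7b
16) 10062.112ms=81/7b +372.671ms=3/7b
Σ=12b of 12 (69bpm 3/4) — PASS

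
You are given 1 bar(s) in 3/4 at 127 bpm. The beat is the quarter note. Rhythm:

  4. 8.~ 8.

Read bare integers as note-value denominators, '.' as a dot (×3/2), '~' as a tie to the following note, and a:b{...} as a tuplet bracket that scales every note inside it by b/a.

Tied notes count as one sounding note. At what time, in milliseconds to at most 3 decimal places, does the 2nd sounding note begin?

note 2 onset = 3/2b = 708.661ms

1. 0.0ms @ 0 + 708.661ms (3/2)
2. 708.661ms @ 3/2 + 708.661ms (3/2)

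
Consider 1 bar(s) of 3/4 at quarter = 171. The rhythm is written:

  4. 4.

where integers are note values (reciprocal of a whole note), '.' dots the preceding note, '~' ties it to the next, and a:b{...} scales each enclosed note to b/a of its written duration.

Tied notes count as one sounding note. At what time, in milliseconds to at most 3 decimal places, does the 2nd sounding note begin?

note 2 onset = 3/2b = 526.316ms

1. 0.0ms @ 0 + 526.316ms (3/2)
2. 526.316ms @ 3/2 + 526.316ms (3/2)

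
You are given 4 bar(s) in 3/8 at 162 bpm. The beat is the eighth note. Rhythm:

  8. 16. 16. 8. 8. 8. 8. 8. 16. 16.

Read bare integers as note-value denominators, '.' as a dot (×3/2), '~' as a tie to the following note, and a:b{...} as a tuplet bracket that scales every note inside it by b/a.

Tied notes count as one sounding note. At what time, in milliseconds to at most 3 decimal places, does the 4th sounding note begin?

1. 0.0ms @ 0 + 555.556ms (3/2)
2. 555.556ms @ 3/2 + 277.778ms (3/4)
3. 833.333ms @ 9/4 + 277.778ms (3/4)
4. 1111.111ms @ 3 + 555.556ms (3/2)
5. 1666.667ms @ 9/2 + 555.556ms (3/2)
6. 2222.222ms @ 6 + 555.556ms (3/2)
7. 2777.778ms @ 15/2 + 555.556ms (3/2)
8. 3333.333ms @ 9 + 555.556ms (3/2)
9. 3888.889ms @ 21/2 + 277.778ms (3/4)
10. 4166.667ms @ 45/4 + 277.778ms (3/4)

note 4 onset = 3b = 1111.111ms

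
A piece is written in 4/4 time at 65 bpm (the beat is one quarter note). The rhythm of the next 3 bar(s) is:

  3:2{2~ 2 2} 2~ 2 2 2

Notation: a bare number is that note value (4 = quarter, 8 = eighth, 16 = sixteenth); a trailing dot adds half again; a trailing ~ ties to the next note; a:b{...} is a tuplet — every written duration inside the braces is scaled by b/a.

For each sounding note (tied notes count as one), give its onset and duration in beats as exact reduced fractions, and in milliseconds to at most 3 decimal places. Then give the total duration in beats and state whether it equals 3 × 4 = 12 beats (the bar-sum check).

1) 0.0ms=0b +2461.538ms=8/3b
2) 2461.538ms=8/3b +1230.769ms=4/3b
3) 3692.308ms=4b +3692.308ms=4b
4) 7384.615ms=8b +1846.154ms=2b
5) 9230.769ms=10b +1846.154ms=2b
Σ=12b of 12 (65bpm 4/4) — PASS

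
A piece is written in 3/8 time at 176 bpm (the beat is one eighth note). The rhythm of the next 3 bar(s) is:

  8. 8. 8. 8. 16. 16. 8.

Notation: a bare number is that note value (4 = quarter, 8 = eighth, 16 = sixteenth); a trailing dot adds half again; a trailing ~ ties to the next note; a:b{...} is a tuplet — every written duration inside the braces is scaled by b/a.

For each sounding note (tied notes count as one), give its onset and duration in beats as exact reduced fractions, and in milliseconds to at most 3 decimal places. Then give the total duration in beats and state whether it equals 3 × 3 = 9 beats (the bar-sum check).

1) 0.0ms=0b +511.364ms=3/2b
2) 511.364ms=3/2b +511.364ms=3/2b
3) 1022.727ms=3b +511.364ms=3/2b
4) 1534.091ms=9/2b +511.364ms=3/2b
5) 2045.455ms=6b +255.682ms=3/4b
6) 2301.136ms=27/4b +255.682ms=3/4b
7) 2556.818ms=15/2b +511.364ms=3/2b
Σ=9b of 9 (176bpm 3/8) — PASS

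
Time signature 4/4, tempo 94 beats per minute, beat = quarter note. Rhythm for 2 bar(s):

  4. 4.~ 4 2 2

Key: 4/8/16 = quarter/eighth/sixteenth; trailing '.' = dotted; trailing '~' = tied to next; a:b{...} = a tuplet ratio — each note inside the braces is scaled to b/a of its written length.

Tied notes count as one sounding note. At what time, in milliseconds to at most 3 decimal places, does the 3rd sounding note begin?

1. 0.0ms @ 0 + 957.447ms (3/2)
2. 957.447ms @ 3/2 + 1595.745ms (5/2)
3. 2553.191ms @ 4 + 1276.596ms (2)
4. 3829.787ms @ 6 + 1276.596ms (2)

note 3 onset = 4b = 2553.191ms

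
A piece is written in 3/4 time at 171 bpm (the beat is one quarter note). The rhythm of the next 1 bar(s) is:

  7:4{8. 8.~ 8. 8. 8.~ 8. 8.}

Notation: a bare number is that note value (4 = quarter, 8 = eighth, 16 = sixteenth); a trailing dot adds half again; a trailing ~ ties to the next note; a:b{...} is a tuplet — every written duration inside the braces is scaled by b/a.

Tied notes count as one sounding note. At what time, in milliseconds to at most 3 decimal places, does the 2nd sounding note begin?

note 2 onset = 3/7b = 150.376ms

1. 0.0ms @ 0 + 150.376ms (3/7)
2. 150.376ms @ 3/7 + 300.752ms (6/7)
3. 451.128ms @ 9/7 + 150.376ms (3/7)
4. 601.504ms @ 12/7 + 300.752ms (6/7)
5. 902.256ms @ 18/7 + 150.376ms (3/7)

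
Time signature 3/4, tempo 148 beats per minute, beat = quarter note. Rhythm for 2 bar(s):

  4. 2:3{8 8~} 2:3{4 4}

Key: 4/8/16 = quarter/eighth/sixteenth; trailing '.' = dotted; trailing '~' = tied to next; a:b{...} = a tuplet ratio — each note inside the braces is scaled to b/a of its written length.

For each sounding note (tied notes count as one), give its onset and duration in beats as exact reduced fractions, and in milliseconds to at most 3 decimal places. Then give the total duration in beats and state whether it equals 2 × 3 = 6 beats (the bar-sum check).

1) 0.0ms=0b +608.108ms=3/2b
2) 608.108ms=3/2b +304.054ms=3/4b
3) 912.162ms=9/4b +912.162ms=9/4b
4) 1824.324ms=9/2b +608.108ms=3/2b
Σ=6b of 6 (148bpm 3/4) — PASS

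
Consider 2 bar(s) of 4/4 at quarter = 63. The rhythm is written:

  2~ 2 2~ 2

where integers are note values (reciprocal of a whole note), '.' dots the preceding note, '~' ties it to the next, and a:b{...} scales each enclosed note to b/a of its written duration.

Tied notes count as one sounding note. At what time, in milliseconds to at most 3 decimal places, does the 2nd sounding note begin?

note 2 onset = 4b = 3809.524ms

1. 0.0ms @ 0 + 3809.524ms (4)
2. 3809.524ms @ 4 + 3809.524ms (4)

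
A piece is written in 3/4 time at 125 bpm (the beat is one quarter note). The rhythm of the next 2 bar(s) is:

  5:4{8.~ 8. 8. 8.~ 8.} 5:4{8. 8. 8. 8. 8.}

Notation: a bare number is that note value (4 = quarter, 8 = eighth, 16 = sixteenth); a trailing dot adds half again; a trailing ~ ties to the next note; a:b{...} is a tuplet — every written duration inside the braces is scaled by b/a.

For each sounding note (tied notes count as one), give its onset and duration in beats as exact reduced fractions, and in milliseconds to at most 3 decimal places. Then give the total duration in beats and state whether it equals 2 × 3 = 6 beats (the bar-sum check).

1) 0.0ms=0b +576.0ms=6/5b
2) 576.0ms=6/5b +288.0ms=3/5b
3) 864.0ms=9/5b +576.0ms=6/5b
4) 1440.0ms=3b +288.0ms=3/5b
5) 1728.0ms=18/5b +288.0ms=3/5b
6) 2016.0ms=21/5b +288.0ms=3/5b
7) 2304.0ms=24/5b +288.0ms=3/5b
8) 2592.0ms=27/5b +288.0ms=3/5b
Σ=6b of 6 (125bpm 3/4) — PASS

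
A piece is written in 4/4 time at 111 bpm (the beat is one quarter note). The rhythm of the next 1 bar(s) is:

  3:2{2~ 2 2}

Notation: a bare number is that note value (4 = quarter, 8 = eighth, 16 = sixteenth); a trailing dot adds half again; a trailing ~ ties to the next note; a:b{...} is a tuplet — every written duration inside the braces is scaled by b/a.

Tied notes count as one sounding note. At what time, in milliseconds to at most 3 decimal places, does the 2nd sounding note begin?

1. 0.0ms @ 0 + 1441.441ms (8/3)
2. 1441.441ms @ 8/3 + 720.721ms (4/3)

note 2 onset = 8/3b = 1441.441ms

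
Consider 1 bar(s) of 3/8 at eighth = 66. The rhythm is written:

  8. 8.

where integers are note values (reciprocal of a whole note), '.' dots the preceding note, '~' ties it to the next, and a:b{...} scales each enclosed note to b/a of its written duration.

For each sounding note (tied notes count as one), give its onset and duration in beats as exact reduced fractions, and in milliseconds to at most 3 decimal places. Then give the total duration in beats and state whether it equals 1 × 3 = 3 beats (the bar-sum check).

1) 0.0ms=0b +1363.636ms=3/2b
2) 1363.636ms=3/2b +1363.636ms=3/2b
Σ=3b of 3 (66bpm 3/8) — PASS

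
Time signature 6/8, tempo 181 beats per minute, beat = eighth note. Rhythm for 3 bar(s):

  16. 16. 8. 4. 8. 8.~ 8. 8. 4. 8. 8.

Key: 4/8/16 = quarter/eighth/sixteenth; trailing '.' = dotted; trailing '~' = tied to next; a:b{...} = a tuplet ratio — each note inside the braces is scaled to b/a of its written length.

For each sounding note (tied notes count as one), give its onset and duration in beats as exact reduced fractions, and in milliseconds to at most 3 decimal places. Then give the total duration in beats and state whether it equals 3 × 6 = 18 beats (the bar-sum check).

1) 0.0ms=0b +248.619ms=3/4b
2) 248.619ms=3/4b +248.619ms=3/4b
3) 497.238ms=3/2b +497.238ms=3/2b
4) 994.475ms=3b +994.475ms=3b
5) 1988.95ms=6b +497.238ms=3/2b
6) 2486.188ms=15/2b +994.475ms=3b
7) 3480.663ms=21/2b +497.238ms=3/2b
8) 3977.901ms=12b +994.475ms=3b
9) 4972.376ms=15b +497.238ms=3/2b
10) 5469.613ms=33/2b +497.238ms=3/2b
Σ=18b of 18 (181bpm 6/8) — PASS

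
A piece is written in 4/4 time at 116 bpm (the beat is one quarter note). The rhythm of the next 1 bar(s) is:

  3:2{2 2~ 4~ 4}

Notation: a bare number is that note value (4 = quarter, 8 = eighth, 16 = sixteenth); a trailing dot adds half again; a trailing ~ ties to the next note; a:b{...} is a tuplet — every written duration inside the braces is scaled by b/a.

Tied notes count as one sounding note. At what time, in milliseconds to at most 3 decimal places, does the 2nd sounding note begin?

note 2 onset = 4/3b = 689.655ms

1. 0.0ms @ 0 + 689.655ms (4/3)
2. 689.655ms @ 4/3 + 1379.31ms (8/3)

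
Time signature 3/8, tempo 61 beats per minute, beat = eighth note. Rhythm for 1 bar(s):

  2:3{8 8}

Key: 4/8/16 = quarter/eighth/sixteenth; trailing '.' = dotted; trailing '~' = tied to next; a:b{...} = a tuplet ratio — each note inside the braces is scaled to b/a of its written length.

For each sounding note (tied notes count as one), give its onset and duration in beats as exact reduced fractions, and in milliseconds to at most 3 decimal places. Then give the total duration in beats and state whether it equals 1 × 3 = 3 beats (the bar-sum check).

1) 0.0ms=0b +1475.41ms=3/2b
2) 1475.41ms=3/2b +1475.41ms=3/2b
Σ=3b of 3 (61bpm 3/8) — PASS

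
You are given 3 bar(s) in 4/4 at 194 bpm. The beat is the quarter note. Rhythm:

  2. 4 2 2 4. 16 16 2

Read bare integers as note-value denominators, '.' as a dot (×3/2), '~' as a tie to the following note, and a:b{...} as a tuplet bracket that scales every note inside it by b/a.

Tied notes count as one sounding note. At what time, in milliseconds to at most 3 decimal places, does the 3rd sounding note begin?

note 3 onset = 4b = 1237.113ms

1. 0.0ms @ 0 + 927.835ms (3)
2. 927.835ms @ 3 + 309.278ms (1)
3. 1237.113ms @ 4 + 618.557ms (2)
4. 1855.67ms @ 6 + 618.557ms (2)
5. 2474.227ms @ 8 + 463.918ms (3/2)
6. 2938.144ms @ 19/2 + 77.32ms (1/4)
7. 3015.464ms @ 39/4 + 77.32ms (1/4)
8. 3092.784ms @ 10 + 618.557ms (2)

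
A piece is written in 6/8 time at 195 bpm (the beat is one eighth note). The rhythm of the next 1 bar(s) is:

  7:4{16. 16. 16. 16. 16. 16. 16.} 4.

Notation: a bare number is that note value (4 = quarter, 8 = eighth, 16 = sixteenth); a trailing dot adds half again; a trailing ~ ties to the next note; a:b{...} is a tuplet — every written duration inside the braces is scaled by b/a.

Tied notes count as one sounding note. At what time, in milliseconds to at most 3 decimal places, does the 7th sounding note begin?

note 7 onset = 18/7b = 791.209ms

1. 0.0ms @ 0 + 131.868ms (3/7)
2. 131.868ms @ 3/7 + 131.868ms (3/7)
3. 263.736ms @ 6/7 + 131.868ms (3/7)
4. 395.604ms @ 9/7 + 131.868ms (3/7)
5. 527.473ms @ 12/7 + 131.868ms (3/7)
6. 659.341ms @ 15/7 + 131.868ms (3/7)
7. 791.209ms @ 18/7 + 131.868ms (3/7)
8. 923.077ms @ 3 + 923.077ms (3)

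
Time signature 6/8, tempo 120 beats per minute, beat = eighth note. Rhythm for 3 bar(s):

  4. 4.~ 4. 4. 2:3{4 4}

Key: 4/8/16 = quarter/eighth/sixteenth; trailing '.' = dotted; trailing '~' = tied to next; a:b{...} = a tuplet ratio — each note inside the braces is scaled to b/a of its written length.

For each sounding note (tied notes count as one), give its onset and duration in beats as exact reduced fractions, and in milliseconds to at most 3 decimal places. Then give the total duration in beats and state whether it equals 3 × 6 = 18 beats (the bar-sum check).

1) 0.0ms=0b +1500.0ms=3b
2) 1500.0ms=3b +3000.0ms=6b
3) 4500.0ms=9b +1500.0ms=3b
4) 6000.0ms=12b +1500.0ms=3b
5) 7500.0ms=15b +1500.0ms=3b
Σ=18b of 18 (120bpm 6/8) — PASS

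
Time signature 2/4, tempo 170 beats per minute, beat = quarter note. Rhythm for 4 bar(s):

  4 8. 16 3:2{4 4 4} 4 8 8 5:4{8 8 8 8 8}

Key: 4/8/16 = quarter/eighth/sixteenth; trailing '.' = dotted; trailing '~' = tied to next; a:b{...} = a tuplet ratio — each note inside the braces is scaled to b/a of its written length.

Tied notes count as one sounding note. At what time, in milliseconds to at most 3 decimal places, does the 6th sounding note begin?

note 6 onset = 10/3b = 1176.471ms

1. 0.0ms @ 0 + 352.941ms (1)
2. 352.941ms @ 1 + 264.706ms (3/4)
3. 617.647ms @ 7/4 + 88.235ms (1/4)
4. 705.882ms @ 2 + 235.294ms (2/3)
5. 941.176ms @ 8/3 + 235.294ms (2/3)
6. 1176.471ms @ 10/3 + 235.294ms (2/3)
7. 1411.765ms @ 4 + 352.941ms (1)
8. 1764.706ms @ 5 + 176.471ms (1/2)
9. 1941.176ms @ 11/2 + 176.471ms (1/2)
10. 2117.647ms @ 6 + 141.176ms (2/5)
11. 2258.824ms @ 32/5 + 141.176ms (2/5)
12. 2400.0ms @ 34/5 + 141.176ms (2/5)
13. 2541.176ms @ 36/5 + 141.176ms (2/5)
14. 2682.353ms @ 38/5 + 141.176ms (2/5)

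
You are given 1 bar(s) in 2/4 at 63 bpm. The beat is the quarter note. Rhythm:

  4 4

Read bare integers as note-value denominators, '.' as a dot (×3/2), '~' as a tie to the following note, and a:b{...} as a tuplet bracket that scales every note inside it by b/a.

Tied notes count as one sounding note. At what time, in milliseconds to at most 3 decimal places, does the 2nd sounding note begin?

1. 0.0ms @ 0 + 952.381ms (1)
2. 952.381ms @ 1 + 952.381ms (1)

note 2 onset = 1b = 952.381ms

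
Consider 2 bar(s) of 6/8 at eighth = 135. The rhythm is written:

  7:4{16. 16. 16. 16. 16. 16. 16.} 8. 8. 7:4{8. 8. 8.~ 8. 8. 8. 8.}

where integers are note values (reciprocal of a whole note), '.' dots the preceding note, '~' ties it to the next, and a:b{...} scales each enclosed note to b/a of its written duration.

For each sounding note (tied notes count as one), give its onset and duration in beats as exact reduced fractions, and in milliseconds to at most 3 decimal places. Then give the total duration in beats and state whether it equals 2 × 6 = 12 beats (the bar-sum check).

1) 0.0ms=0b +190.476ms=3/7b
2) 190.476ms=3/7b +190.476ms=3/7b
3) 380.952ms=6/7b +190.476ms=3/7b
4) 571.429ms=9/7b +190.476ms=3/7b
5) 761.905ms=12/7b +190.476ms=3/7b
6) 952.381ms=15/7b +190.476ms=3/7b
7) 1142.857ms=18/7b +190.476ms=3/7b
8) 1333.333ms=3b +666.667ms=3/2b
9) 2000.0ms=9/2b +666.667ms=3/2b
10) 2666.667ms=6b +380.952ms=6/7b
11) 3047.619ms=48/7b +380.952ms=6/7b
12) 3428.571ms=54/7b +761.905ms=12/7b
13) 4190.476ms=66/7b +380.952ms=6/7b
14) 4571.429ms=72/7b +380.952ms=6/7b
15) 4952.381ms=78/7b +380.952ms=6/7b
Σ=12b of 12 (135bpm 6/8) — PASS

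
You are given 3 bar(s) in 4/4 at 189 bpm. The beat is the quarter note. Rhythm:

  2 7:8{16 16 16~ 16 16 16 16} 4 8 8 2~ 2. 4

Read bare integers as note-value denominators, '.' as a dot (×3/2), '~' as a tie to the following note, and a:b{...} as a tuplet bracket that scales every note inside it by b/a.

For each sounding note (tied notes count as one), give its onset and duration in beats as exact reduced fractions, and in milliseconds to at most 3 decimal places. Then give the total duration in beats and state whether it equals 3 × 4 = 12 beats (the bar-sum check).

1) 0.0ms=0b +634.921ms=2b
2) 634.921ms=2b +90.703ms=2/7b
3) 725.624ms=16/7b +90.703ms=2/7b
4) 816.327ms=18/7b +181.406ms=4/7b
5) 997.732ms=22/7b +90.703ms=2/7b
6) 1088.435ms=24/7b +90.703ms=2/7b
7) 1179.138ms=26/7b +90.703ms=2/7b
8) 1269.841ms=4b +317.46ms=1b
9) 1587.302ms=5b +158.73ms=1/2b
10) 1746.032ms=11/2b +158.73ms=1/2b
11) 1904.762ms=6b +1587.302ms=5b
12) 3492.063ms=11b +317.46ms=1b
Σ=12b of 12 (189bpm 4/4) — PASS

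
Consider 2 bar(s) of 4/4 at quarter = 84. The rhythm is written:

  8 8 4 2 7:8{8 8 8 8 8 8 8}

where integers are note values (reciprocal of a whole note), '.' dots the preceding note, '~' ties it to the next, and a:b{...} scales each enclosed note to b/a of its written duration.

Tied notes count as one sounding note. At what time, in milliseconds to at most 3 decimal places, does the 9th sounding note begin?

1. 0.0ms @ 0 + 357.143ms (1/2)
2. 357.143ms @ 1/2 + 357.143ms (1/2)
3. 714.286ms @ 1 + 714.286ms (1)
4. 1428.571ms @ 2 + 1428.571ms (2)
5. 2857.143ms @ 4 + 408.163ms (4/7)
6. 3265.306ms @ 32/7 + 408.163ms (4/7)
7. 3673.469ms @ 36/7 + 408.163ms (4/7)
8. 4081.633ms @ 40/7 + 408.163ms (4/7)
9. 4489.796ms @ 44/7 + 408.163ms (4/7)
10. 4897.959ms @ 48/7 + 408.163ms (4/7)
11. 5306.122ms @ 52/7 + 408.163ms (4/7)

note 9 onset = 44/7b = 4489.796ms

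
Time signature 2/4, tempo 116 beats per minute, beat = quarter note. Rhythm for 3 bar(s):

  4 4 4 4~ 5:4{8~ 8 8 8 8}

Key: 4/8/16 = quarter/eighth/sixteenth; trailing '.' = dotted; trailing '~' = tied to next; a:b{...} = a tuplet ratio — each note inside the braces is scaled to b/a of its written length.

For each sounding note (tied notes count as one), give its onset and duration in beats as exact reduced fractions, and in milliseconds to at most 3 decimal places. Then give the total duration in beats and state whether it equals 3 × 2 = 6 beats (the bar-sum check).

1) 0.0ms=0b +517.241ms=1b
2) 517.241ms=1b +517.241ms=1b
3) 1034.483ms=2b +517.241ms=1b
4) 1551.724ms=3b +931.034ms=9/5b
5) 2482.759ms=24/5b +206.897ms=2/5b
6) 2689.655ms=26/5b +206.897ms=2/5b
7) 2896.552ms=28/5b +206.897ms=2/5b
Σ=6b of 6 (116bpm 2/4) — PASS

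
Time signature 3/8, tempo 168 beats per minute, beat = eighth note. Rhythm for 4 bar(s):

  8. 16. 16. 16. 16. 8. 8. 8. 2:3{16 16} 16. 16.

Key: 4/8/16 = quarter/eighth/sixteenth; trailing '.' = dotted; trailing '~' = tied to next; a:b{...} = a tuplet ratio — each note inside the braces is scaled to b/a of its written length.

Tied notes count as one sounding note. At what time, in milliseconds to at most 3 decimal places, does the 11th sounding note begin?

note 11 onset = 21/2b = 3750.0ms

1. 0.0ms @ 0 + 535.714ms (3/2)
2. 535.714ms @ 3/2 + 267.857ms (3/4)
3. 803.571ms @ 9/4 + 267.857ms (3/4)
4. 1071.429ms @ 3 + 267.857ms (3/4)
5. 1339.286ms @ 15/4 + 267.857ms (3/4)
6. 1607.143ms @ 9/2 + 535.714ms (3/2)
7. 2142.857ms @ 6 + 535.714ms (3/2)
8. 2678.571ms @ 15/2 + 535.714ms (3/2)
9. 3214.286ms @ 9 + 267.857ms (3/4)
10. 3482.143ms @ 39/4 + 267.857ms (3/4)
11. 3750.0ms @ 21/2 + 267.857ms (3/4)
12. 4017.857ms @ 45/4 + 267.857ms (3/4)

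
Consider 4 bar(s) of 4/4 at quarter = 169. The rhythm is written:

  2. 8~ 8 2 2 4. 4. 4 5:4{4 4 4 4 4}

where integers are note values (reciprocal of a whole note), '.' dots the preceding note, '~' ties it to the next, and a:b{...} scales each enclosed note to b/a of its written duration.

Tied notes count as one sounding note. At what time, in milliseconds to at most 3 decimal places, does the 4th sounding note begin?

1. 0.0ms @ 0 + 1065.089ms (3)
2. 1065.089ms @ 3 + 355.03ms (1)
3. 1420.118ms @ 4 + 710.059ms (2)
4. 2130.178ms @ 6 + 710.059ms (2)
5. 2840.237ms @ 8 + 532.544ms (3/2)
6. 3372.781ms @ 19/2 + 532.544ms (3/2)
7. 3905.325ms @ 11 + 355.03ms (1)
8. 4260.355ms @ 12 + 284.024ms (4/5)
9. 4544.379ms @ 64/5 + 284.024ms (4/5)
10. 4828.402ms @ 68/5 + 284.024ms (4/5)
11. 5112.426ms @ 72/5 + 284.024ms (4/5)
12. 5396.45ms @ 76/5 + 284.024ms (4/5)

note 4 onset = 6b = 2130.178ms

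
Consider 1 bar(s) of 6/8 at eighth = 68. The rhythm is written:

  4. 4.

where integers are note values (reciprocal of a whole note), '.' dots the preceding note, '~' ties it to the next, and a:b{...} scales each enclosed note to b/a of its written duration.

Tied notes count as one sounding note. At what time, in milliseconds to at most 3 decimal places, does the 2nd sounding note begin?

note 2 onset = 3b = 2647.059ms

1. 0.0ms @ 0 + 2647.059ms (3)
2. 2647.059ms @ 3 + 2647.059ms (3)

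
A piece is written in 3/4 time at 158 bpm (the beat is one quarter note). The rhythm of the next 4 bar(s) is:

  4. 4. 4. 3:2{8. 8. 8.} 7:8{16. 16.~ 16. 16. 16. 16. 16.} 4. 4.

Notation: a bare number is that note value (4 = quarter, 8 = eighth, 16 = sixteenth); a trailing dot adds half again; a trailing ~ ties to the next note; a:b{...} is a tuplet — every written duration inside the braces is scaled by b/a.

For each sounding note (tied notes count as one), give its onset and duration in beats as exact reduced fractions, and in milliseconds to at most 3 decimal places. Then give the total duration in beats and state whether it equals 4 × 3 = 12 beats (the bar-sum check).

1) 0.0ms=0b +569.62ms=3/2b
2) 569.62ms=3/2b +569.62ms=3/2b
3) 1139.241ms=3b +569.62ms=3/2b
4) 1708.861ms=9/2b +189.873ms=1/2b
5) 1898.734ms=5b +189.873ms=1/2b
6) 2088.608ms=11/2b +189.873ms=1/2b
7) 2278.481ms=6b +162.749ms=3/7b
8) 2441.23ms=45/7b +325.497ms=6/7b
9) 2766.727ms=51/7b +162.749ms=3/7b
10) 2929.476ms=54/7b +162.749ms=3/7b
11) 3092.224ms=57/7b +162.749ms=3/7b
12) 3254.973ms=60/7b +162.749ms=3/7b
13) 3417.722ms=9b +569.62ms=3/2b
14) 3987.342ms=21/2b +569.62ms=3/2b
Σ=12b of 12 (158bpm 3/4) — PASS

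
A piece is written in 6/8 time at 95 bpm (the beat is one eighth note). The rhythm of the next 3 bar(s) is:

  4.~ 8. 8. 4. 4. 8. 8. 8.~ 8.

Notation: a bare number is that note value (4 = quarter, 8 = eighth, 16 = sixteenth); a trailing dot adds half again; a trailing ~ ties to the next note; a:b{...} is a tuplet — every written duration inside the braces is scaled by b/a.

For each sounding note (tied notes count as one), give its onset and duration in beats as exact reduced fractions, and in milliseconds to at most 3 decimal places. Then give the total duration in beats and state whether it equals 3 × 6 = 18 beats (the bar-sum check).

1) 0.0ms=0b +2842.105ms=9/2b
2) 2842.105ms=9/2b +947.368ms=3/2b
3) 3789.474ms=6b +1894.737ms=3b
4) 5684.211ms=9b +1894.737ms=3b
5) 7578.947ms=12b +947.368ms=3/2b
6) 8526.316ms=27/2b +947.368ms=3/2b
7) 9473.684ms=15b +1894.737ms=3b
Σ=18b of 18 (95bpm 6/8) — PASS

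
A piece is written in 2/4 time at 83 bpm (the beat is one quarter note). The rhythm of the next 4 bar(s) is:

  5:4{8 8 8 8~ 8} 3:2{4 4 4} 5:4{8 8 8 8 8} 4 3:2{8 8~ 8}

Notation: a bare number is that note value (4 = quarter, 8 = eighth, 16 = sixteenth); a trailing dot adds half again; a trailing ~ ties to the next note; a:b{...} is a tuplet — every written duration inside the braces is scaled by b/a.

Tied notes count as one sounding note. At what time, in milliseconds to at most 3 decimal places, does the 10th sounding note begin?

note 10 onset = 24/5b = 3469.88ms

1. 0.0ms @ 0 + 289.157ms (2/5)
2. 289.157ms @ 2/5 + 289.157ms (2/5)
3. 578.313ms @ 4/5 + 289.157ms (2/5)
4. 867.47ms @ 6/5 + 578.313ms (4/5)
5. 1445.783ms @ 2 + 481.928ms (2/3)
6. 1927.711ms @ 8/3 + 481.928ms (2/3)
7. 2409.639ms @ 10/3 + 481.928ms (2/3)
8. 2891.566ms @ 4 + 289.157ms (2/5)
9. 3180.723ms @ 22/5 + 289.157ms (2/5)
10. 3469.88ms @ 24/5 + 289.157ms (2/5)
11. 3759.036ms @ 26/5 + 289.157ms (2/5)
12. 4048.193ms @ 28/5 + 289.157ms (2/5)
13. 4337.349ms @ 6 + 722.892ms (1)
14. 5060.241ms @ 7 + 240.964ms (1/3)
15. 5301.205ms @ 22/3 + 481.928ms (2/3)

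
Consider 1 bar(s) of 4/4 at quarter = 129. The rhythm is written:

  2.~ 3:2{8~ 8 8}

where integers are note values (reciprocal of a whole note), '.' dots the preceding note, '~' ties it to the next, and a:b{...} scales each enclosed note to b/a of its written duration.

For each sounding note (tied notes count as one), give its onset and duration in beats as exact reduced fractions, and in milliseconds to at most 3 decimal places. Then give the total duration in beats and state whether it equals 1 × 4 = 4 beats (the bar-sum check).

1) 0.0ms=0b +1705.426ms=11/3b
2) 1705.426ms=11/3b +155.039ms=1/3b
Σ=4b of 4 (129bpm 4/4) — PASS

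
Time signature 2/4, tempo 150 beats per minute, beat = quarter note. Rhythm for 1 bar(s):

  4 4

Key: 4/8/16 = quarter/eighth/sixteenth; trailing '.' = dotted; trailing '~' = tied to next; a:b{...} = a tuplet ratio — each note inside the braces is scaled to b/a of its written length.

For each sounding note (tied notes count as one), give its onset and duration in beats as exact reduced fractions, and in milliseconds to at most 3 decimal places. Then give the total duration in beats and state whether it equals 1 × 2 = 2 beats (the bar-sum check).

1) 0.0ms=0b +400.0ms=1b
2) 400.0ms=1b +400.0ms=1b
Σ=2b of 2 (150bpm 2/4) — PASS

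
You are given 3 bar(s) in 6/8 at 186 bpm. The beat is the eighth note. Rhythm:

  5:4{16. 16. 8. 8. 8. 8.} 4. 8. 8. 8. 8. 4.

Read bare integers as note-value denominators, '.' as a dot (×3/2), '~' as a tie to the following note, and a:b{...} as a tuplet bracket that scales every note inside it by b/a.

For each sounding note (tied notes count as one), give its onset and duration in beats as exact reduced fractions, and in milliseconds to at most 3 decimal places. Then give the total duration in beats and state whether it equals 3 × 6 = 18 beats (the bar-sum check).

1) 0.0ms=0b +193.548ms=3/5b
2) 193.548ms=3/5b +193.548ms=3/5b
3) 387.097ms=6/5b +387.097ms=6/5b
4) 774.194ms=12/5b +387.097ms=6/5b
5) 1161.29ms=18/5b +387.097ms=6/5b
6) 1548.387ms=24/5b +387.097ms=6/5b
7) 1935.484ms=6b +967.742ms=3b
8) 2903.226ms=9b +483.871ms=3/2b
9) 3387.097ms=21/2b +483.871ms=3/2b
10) 3870.968ms=12b +483.871ms=3/2b
11) 4354.839ms=27/2b +483.871ms=3/2b
12) 4838.71ms=15b +967.742ms=3b
Σ=18b of 18 (186bpm 6/8) — PASS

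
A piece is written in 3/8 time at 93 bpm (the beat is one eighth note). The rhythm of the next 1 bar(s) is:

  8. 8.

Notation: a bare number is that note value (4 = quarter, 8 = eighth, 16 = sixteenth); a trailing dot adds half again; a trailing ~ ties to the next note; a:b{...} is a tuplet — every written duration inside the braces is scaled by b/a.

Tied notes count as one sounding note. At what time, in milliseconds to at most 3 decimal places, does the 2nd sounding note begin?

note 2 onset = 3/2b = 967.742ms

1. 0.0ms @ 0 + 967.742ms (3/2)
2. 967.742ms @ 3/2 + 967.742ms (3/2)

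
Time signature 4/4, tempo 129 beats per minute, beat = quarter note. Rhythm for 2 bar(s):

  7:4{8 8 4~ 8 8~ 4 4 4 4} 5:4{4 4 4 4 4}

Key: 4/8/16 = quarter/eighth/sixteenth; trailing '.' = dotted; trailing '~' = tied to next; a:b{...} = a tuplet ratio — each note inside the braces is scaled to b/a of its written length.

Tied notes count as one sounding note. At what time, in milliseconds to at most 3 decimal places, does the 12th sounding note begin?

1. 0.0ms @ 0 + 132.89ms (2/7)
2. 132.89ms @ 2/7 + 132.89ms (2/7)
3. 265.781ms @ 4/7 + 398.671ms (6/7)
4. 664.452ms @ 10/7 + 398.671ms (6/7)
5. 1063.123ms @ 16/7 + 265.781ms (4/7)
6. 1328.904ms @ 20/7 + 265.781ms (4/7)
7. 1594.684ms @ 24/7 + 265.781ms (4/7)
8. 1860.465ms @ 4 + 372.093ms (4/5)
9. 2232.558ms @ 24/5 + 372.093ms (4/5)
10. 2604.651ms @ 28/5 + 372.093ms (4/5)
11. 2976.744ms @ 32/5 + 372.093ms (4/5)
12. 3348.837ms @ 36/5 + 372.093ms (4/5)

note 12 onset = 36/5b = 3348.837ms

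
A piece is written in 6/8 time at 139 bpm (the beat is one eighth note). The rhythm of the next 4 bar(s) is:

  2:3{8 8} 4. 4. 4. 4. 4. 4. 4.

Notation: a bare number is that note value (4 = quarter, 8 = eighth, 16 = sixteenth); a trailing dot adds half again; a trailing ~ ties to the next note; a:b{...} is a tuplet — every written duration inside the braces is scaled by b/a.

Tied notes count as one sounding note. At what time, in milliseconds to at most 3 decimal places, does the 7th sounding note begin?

1. 0.0ms @ 0 + 647.482ms (3/2)
2. 647.482ms @ 3/2 + 647.482ms (3/2)
3. 1294.964ms @ 3 + 1294.964ms (3)
4. 2589.928ms @ 6 + 1294.964ms (3)
5. 3884.892ms @ 9 + 1294.964ms (3)
6. 5179.856ms @ 12 + 1294.964ms (3)
7. 6474.82ms @ 15 + 1294.964ms (3)
8. 7769.784ms @ 18 + 1294.964ms (3)
9. 9064.748ms @ 21 + 1294.964ms (3)

note 7 onset = 15b = 6474.82ms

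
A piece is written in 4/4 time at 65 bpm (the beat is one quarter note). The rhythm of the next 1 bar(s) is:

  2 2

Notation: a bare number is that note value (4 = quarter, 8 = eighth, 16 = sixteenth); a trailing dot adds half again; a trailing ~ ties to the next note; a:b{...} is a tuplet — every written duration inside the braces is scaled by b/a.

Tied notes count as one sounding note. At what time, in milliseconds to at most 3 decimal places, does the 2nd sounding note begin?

note 2 onset = 2b = 1846.154ms

1. 0.0ms @ 0 + 1846.154ms (2)
2. 1846.154ms @ 2 + 1846.154ms (2)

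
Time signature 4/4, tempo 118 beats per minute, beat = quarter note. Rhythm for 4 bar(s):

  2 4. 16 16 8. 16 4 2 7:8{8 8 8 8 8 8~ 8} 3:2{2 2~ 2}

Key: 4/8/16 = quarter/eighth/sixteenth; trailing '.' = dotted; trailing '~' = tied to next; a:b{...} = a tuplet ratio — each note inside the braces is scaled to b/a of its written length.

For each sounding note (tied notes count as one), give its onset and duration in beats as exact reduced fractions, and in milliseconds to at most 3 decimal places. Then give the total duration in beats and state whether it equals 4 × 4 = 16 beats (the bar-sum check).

1) 0.0ms=0b +1016.949ms=2b
2) 1016.949ms=2b +762.712ms=3/2b
3) 1779.661ms=7/2b +127.119ms=1/4b
4) 1906.78ms=15/4b +127.119ms=1/4b
5) 2033.898ms=4b +381.356ms=3/4b
6) 2415.254ms=19/4b +127.119ms=1/4b
7) 2542.373ms=5b +508.475ms=1b
8) 3050.847ms=6b +1016.949ms=2b
9) 4067.797ms=8b +290.557ms=4/7b
10) 4358.354ms=60/7b +290.557ms=4/7b
11) 4648.91ms=64/7b +290.557ms=4/7b
12) 4939.467ms=68/7b +290.557ms=4/7b
13) 5230.024ms=72/7b +290.557ms=4/7b
14) 5520.581ms=76/7b +581.114ms=8/7b
15) 6101.695ms=12b +677.966ms=4/3b
16) 6779.661ms=40/3b +1355.932ms=8/3b
Σ=16b of 16 (118bpm 4/4) — PASS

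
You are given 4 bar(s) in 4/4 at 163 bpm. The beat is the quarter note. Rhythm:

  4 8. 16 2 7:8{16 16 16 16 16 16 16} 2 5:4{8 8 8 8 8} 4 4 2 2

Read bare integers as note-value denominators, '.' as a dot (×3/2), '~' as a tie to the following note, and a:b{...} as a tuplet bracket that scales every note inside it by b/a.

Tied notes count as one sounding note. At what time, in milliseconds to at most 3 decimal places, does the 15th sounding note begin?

note 15 onset = 44/5b = 3239.264ms

1. 0.0ms @ 0 + 368.098ms (1)
2. 368.098ms @ 1 + 276.074ms (3/4)
3. 644.172ms @ 7/4 + 92.025ms (1/4)
4. 736.196ms @ 2 + 736.196ms (2)
5. 1472.393ms @ 4 + 105.171ms (2/7)
6. 1577.564ms @ 30/7 + 105.171ms (2/7)
7. 1682.734ms @ 32/7 + 105.171ms (2/7)
8. 1787.905ms @ 34/7 + 105.171ms (2/7)
9. 1893.076ms @ 36/7 + 105.171ms (2/7)
10. 1998.247ms @ 38/7 + 105.171ms (2/7)
11. 2103.418ms @ 40/7 + 105.171ms (2/7)
12. 2208.589ms @ 6 + 736.196ms (2)
13. 2944.785ms @ 8 + 147.239ms (2/5)
14. 3092.025ms @ 42/5 + 147.239ms (2/5)
15. 3239.264ms @ 44/5 + 147.239ms (2/5)
16. 3386.503ms @ 46/5 + 147.239ms (2/5)
17. 3533.742ms @ 48/5 + 147.239ms (2/5)
18. 3680.982ms @ 10 + 368.098ms (1)
19. 4049.08ms @ 11 + 368.098ms (1)
20. 4417.178ms @ 12 + 736.196ms (2)
21. 5153.374ms @ 14 + 736.196ms (2)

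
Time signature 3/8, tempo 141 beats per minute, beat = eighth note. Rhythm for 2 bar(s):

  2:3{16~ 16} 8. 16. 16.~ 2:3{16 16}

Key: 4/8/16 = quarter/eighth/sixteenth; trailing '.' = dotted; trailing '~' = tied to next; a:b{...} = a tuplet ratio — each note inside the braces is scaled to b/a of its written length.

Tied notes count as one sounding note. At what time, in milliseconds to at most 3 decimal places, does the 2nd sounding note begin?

1. 0.0ms @ 0 + 638.298ms (3/2)
2. 638.298ms @ 3/2 + 638.298ms (3/2)
3. 1276.596ms @ 3 + 319.149ms (3/4)
4. 1595.745ms @ 15/4 + 638.298ms (3/2)
5. 2234.043ms @ 21/4 + 319.149ms (3/4)

note 2 onset = 3/2b = 638.298ms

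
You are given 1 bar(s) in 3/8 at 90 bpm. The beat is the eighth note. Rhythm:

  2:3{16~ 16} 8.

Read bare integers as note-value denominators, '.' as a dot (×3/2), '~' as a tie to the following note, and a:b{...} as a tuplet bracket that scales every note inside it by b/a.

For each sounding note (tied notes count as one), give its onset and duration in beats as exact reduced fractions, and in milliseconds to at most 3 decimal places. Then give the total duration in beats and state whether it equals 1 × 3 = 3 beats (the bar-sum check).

1) 0.0ms=0b +1000.0ms=3/2b
2) 1000.0ms=3/2b +1000.0ms=3/2b
Σ=3b of 3 (90bpm 3/8) — PASS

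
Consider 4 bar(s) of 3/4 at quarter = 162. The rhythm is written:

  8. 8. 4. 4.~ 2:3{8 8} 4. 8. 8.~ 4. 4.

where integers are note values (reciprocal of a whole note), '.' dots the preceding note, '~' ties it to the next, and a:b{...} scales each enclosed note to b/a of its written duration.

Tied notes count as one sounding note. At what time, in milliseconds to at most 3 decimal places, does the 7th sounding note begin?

1. 0.0ms @ 0 + 277.778ms (3/4)
2. 277.778ms @ 3/4 + 277.778ms (3/4)
3. 555.556ms @ 3/2 + 555.556ms (3/2)
4. 1111.111ms @ 3 + 833.333ms (9/4)
5. 1944.444ms @ 21/4 + 277.778ms (3/4)
6. 2222.222ms @ 6 + 555.556ms (3/2)
7. 2777.778ms @ 15/2 + 277.778ms (3/4)
8. 3055.556ms @ 33/4 + 833.333ms (9/4)
9. 3888.889ms @ 21/2 + 555.556ms (3/2)

note 7 onset = 15/2b = 2777.778ms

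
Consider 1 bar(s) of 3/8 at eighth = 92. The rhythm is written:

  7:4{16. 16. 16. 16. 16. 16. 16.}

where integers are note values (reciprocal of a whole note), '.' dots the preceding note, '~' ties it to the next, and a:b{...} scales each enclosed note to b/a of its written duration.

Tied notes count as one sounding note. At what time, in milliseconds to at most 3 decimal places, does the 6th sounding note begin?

1. 0.0ms @ 0 + 279.503ms (3/7)
2. 279.503ms @ 3/7 + 279.503ms (3/7)
3. 559.006ms @ 6/7 + 279.503ms (3/7)
4. 838.509ms @ 9/7 + 279.503ms (3/7)
5. 1118.012ms @ 12/7 + 279.503ms (3/7)
6. 1397.516ms @ 15/7 + 279.503ms (3/7)
7. 1677.019ms @ 18/7 + 279.503ms (3/7)

note 6 onset = 15/7b = 1397.516ms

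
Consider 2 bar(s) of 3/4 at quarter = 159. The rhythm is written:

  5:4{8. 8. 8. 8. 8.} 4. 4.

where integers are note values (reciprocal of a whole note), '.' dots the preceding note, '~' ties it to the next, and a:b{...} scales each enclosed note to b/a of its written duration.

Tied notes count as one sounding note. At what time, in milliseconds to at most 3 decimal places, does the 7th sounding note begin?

1. 0.0ms @ 0 + 226.415ms (3/5)
2. 226.415ms @ 3/5 + 226.415ms (3/5)
3. 452.83ms @ 6/5 + 226.415ms (3/5)
4. 679.245ms @ 9/5 + 226.415ms (3/5)
5. 905.66ms @ 12/5 + 226.415ms (3/5)
6. 1132.075ms @ 3 + 566.038ms (3/2)
7. 1698.113ms @ 9/2 + 566.038ms (3/2)

note 7 onset = 9/2b = 1698.113ms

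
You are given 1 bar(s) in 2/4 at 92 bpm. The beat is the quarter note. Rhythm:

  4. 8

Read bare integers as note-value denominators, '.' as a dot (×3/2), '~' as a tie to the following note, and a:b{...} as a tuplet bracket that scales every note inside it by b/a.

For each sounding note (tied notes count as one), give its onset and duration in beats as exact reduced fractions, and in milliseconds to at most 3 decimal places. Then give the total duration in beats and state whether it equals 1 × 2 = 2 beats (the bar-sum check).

1) 0.0ms=0b +978.261ms=3/2b
2) 978.261ms=3/2b +326.087ms=1/2b
Σ=2b of 2 (92bpm 2/4) — PASS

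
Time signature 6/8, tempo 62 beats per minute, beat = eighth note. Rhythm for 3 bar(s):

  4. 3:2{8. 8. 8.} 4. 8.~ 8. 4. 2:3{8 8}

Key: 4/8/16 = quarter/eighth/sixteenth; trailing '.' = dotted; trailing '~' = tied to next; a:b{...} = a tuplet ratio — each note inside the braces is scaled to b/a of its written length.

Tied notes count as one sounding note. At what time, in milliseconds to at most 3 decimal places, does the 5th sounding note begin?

note 5 onset = 6b = 5806.452ms

1. 0.0ms @ 0 + 2903.226ms (3)
2. 2903.226ms @ 3 + 967.742ms (1)
3. 3870.968ms @ 4 + 967.742ms (1)
4. 4838.71ms @ 5 + 967.742ms (1)
5. 5806.452ms @ 6 + 2903.226ms (3)
6. 8709.677ms @ 9 + 2903.226ms (3)
7. 11612.903ms @ 12 + 2903.226ms (3)
8. 14516.129ms @ 15 + 1451.613ms (3/2)
9. 15967.742ms @ 33/2 + 1451.613ms (3/2)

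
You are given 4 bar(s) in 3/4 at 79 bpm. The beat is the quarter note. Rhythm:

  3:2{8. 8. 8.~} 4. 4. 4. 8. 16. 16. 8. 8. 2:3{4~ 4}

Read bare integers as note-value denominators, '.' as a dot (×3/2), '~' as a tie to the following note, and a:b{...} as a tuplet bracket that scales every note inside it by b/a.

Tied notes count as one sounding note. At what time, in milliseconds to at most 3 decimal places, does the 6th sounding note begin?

note 6 onset = 6b = 4556.962ms

1. 0.0ms @ 0 + 379.747ms (1/2)
2. 379.747ms @ 1/2 + 379.747ms (1/2)
3. 759.494ms @ 1 + 1518.987ms (2)
4. 2278.481ms @ 3 + 1139.241ms (3/2)
5. 3417.722ms @ 9/2 + 1139.241ms (3/2)
6. 4556.962ms @ 6 + 569.62ms (3/4)
7. 5126.582ms @ 27/4 + 284.81ms (3/8)
8. 5411.392ms @ 57/8 + 284.81ms (3/8)
9. 5696.203ms @ 15/2 + 569.62ms (3/4)
10. 6265.823ms @ 33/4 + 569.62ms (3/4)
11. 6835.443ms @ 9 + 2278.481ms (3)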